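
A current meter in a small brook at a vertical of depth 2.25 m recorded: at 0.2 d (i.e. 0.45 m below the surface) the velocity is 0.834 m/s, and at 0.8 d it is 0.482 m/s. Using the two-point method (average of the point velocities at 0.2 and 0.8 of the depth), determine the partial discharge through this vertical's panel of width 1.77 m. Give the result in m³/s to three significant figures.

2.62 m³/s

v̄ = (0.834 + 0.482) / 2 = 0.6580 m/s
q = v̄ × d × w = 0.6580 × 2.25 × 1.77 = 2.620 m³/s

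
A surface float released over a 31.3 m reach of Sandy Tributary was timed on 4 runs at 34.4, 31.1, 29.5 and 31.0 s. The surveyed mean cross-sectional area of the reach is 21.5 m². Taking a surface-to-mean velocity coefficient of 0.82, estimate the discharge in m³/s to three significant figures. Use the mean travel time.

17.5 m³/s

t̄ = (34.4 + 31.1 + 29.5 + 31.0) / 4 = 31.5 s
v_surface = L / t̄ = 31.3 / 31.5 = 0.9937 m/s
v_mean = 0.82 × 0.9937 = 0.8148 m/s
Q = A × v_mean = 21.5 × 0.8148 = 17.52 m³/s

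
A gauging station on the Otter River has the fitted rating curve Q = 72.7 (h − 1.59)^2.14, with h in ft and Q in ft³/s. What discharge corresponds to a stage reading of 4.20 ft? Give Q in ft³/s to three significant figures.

566 ft³/s

Q = 72.7 × (4.20 − 1.59)^2.14 = 72.7 × 2.61^2.14 = 566.4 ft³/s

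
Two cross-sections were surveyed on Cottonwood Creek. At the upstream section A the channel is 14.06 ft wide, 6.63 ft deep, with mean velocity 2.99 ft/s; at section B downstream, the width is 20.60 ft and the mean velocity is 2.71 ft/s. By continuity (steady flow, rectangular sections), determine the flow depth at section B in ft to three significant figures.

Q = A₁V₁ = (14.06×6.63) × 2.99 = 278.7 ft³/s
d₂ = Q/(b₂ V₂) = 278.7/(20.60×2.71) = 4.993 ft

4.99 ft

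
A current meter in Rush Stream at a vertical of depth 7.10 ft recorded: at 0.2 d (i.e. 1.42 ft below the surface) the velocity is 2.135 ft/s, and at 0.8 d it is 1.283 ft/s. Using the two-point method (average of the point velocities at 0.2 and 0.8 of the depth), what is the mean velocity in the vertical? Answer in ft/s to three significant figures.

1.71 ft/s

v̄ = (2.135 + 1.283) / 2 = 1.709 ft/s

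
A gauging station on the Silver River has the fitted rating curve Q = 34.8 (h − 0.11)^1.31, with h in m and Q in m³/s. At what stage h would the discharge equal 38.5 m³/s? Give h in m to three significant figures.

h − h₀ = (Q/C)^(1/b) = (38.5/34.8)^(1/1.31) = 1.080 m
h = 0.11 + 1.080 = 1.190 m

1.19 m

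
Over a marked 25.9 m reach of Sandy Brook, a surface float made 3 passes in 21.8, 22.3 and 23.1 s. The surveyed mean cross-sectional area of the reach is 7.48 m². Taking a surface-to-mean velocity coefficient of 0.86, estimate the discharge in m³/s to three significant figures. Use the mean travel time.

t̄ = (21.8 + 22.3 + 23.1) / 3 = 22.4 s
v_surface = L / t̄ = 25.9 / 22.4 = 1.156 m/s
v_mean = 0.86 × 1.156 = 0.9944 m/s
Q = A × v_mean = 7.48 × 0.9944 = 7.438 m³/s

7.44 m³/s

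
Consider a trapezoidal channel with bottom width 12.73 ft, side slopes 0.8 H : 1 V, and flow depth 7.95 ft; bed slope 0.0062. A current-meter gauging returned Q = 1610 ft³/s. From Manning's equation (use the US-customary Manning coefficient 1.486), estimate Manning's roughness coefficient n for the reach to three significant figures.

0.0304

A = (b + z·y)·y = (12.73 + 0.8×7.95)×7.95 = 151.8 ft²
P = b + 2y√(1+z²) = 12.73 + 2×7.95×√(1+0.8²) = 33.09 ft
R = A/P = 151.8/33.09 = 4.586 ft
n = (1.486/Q)·A·R^(2/3)·S^(1/2) = (1.486/1610) × 151.8 × 2.760 × 0.07874 = 0.03045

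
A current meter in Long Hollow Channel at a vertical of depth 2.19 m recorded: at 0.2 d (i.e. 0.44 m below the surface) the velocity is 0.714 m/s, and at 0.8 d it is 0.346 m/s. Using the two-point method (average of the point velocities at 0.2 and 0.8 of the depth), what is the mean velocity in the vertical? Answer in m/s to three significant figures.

0.530 m/s

v̄ = (0.714 + 0.346) / 2 = 0.5300 m/s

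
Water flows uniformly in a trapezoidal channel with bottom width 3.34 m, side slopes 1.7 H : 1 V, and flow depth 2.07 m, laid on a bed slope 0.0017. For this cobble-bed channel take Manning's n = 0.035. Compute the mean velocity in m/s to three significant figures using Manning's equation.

1.36 m/s

A = (b + z·y)·y = (3.34 + 1.7×2.07)×2.07 = 14.20 m²
P = b + 2y√(1+z²) = 3.34 + 2×2.07×√(1+1.7²) = 11.51 m
R = A/P = 14.20/11.51 = 1.234 m
Q = (1/n)·A·R^(2/3)·S^(1/2) = (1/0.035) × 14.20 × 1.234^(2/3) × 0.0017^(1/2) = 19.24 m³/s
V = Q/A = 19.24/14.20 = 1.355 m/s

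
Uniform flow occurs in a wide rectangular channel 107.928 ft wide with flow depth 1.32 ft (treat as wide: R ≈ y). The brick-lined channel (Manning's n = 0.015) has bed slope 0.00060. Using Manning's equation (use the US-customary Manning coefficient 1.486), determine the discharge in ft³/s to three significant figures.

A = b·y = 107.928 × 1.32 = 142.5 ft²
Wide channel: R ≈ y = 1.32 ft
Q = (1.486/n)·A·R^(2/3)·S^(1/2) = (1.486/0.015) × 142.5 × 1.320^(2/3) × 0.00060^(1/2) = 416.0 ft³/s

416 ft³/s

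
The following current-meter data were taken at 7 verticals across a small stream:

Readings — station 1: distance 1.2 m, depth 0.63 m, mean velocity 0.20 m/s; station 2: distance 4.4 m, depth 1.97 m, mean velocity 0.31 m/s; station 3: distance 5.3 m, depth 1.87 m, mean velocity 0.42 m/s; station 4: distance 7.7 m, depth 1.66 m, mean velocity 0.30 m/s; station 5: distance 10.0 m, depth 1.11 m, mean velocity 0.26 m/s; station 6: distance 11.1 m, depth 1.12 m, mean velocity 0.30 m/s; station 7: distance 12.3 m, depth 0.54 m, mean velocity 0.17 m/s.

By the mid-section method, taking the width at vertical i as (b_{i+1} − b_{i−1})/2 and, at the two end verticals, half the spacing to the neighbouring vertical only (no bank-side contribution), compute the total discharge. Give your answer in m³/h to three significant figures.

17500 m³/h

w_1 = (4.4 − 1.2)/2 = 1.6 m; q_1 = 0.20 × 0.63 × 1.6 = 0.2016 m³/s
w_2 = (5.3 − 1.2)/2 = 2.05 m; q_2 = 0.31 × 1.97 × 2.05 = 1.252 m³/s
w_3 = (7.7 − 4.4)/2 = 1.65 m; q_3 = 0.42 × 1.87 × 1.65 = 1.296 m³/s
w_4 = (10.0 − 5.3)/2 = 2.35 m; q_4 = 0.30 × 1.66 × 2.35 = 1.170 m³/s
w_5 = (11.1 − 7.7)/2 = 1.7 m; q_5 = 0.26 × 1.11 × 1.7 = 0.4906 m³/s
w_6 = (12.3 − 10.0)/2 = 1.15 m; q_6 = 0.30 × 1.12 × 1.15 = 0.3864 m³/s
w_7 = (12.3 − 11.1)/2 = 0.6 m; q_7 = 0.17 × 0.54 × 0.6 = 0.05508 m³/s
Q = Σ qᵢ = 4.852 m³/s
= 4.852 × 3600 = 17470 m³/h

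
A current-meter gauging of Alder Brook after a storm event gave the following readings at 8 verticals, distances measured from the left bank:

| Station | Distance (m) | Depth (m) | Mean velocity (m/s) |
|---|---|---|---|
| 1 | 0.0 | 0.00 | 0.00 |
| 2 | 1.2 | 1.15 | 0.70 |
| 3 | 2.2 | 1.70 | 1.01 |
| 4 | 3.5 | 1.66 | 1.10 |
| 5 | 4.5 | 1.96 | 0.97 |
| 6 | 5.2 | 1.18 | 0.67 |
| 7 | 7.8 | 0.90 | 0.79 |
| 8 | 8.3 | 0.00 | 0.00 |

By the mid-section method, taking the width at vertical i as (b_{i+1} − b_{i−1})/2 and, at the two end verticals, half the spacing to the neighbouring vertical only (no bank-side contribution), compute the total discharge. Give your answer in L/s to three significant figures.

8980 L/s

w_2 = (2.2 − 0.0)/2 = 1.1 m; q_2 = 0.70 × 1.15 × 1.1 = 0.8855 m³/s
w_3 = (3.5 − 1.2)/2 = 1.15 m; q_3 = 1.01 × 1.70 × 1.15 = 1.975 m³/s
w_4 = (4.5 − 2.2)/2 = 1.15 m; q_4 = 1.10 × 1.66 × 1.15 = 2.100 m³/s
w_5 = (5.2 − 3.5)/2 = 0.85 m; q_5 = 0.97 × 1.96 × 0.85 = 1.616 m³/s
w_6 = (7.8 − 4.5)/2 = 1.65 m; q_6 = 0.67 × 1.18 × 1.65 = 1.304 m³/s
w_7 = (8.3 − 5.2)/2 = 1.55 m; q_7 = 0.79 × 0.90 × 1.55 = 1.102 m³/s
Stations 1, 8 contribute zero (depth or velocity is 0).
Q = Σ qᵢ = 8.983 m³/s
= 8.983 × 1000 = 8983 L/s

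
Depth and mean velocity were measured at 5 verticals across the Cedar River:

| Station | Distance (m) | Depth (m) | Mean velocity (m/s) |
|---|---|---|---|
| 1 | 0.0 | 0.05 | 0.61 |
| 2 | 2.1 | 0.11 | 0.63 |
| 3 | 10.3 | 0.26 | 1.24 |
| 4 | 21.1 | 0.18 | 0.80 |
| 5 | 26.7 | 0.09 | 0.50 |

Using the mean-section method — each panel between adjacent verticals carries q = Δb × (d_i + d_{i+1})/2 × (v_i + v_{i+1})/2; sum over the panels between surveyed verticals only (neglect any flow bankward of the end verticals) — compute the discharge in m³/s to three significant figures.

4.44 m³/s

Panel 1-2: Δb = 2.1 m, d̄ = (0.05+0.11)/2 = 0.08, v̄ = (0.61+0.63)/2 = 0.62 → q = 2.1×0.08×0.62 = 0.1042 m³/s
Panel 2-3: Δb = 8.2 m, d̄ = (0.11+0.26)/2 = 0.185, v̄ = (0.63+1.24)/2 = 0.935 → q = 8.2×0.185×0.935 = 1.418 m³/s
Panel 3-4: Δb = 10.8 m, d̄ = (0.26+0.18)/2 = 0.22, v̄ = (1.24+0.80)/2 = 1.02 → q = 10.8×0.22×1.02 = 2.424 m³/s
Panel 4-5: Δb = 5.6 m, d̄ = (0.18+0.09)/2 = 0.135, v̄ = (0.80+0.50)/2 = 0.65 → q = 5.6×0.135×0.65 = 0.4914 m³/s
Q = Σ q = 4.437 m³/s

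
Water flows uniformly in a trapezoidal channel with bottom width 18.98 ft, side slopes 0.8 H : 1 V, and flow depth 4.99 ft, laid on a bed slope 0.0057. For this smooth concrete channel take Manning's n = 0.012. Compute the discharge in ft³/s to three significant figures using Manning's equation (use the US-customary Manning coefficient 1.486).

A = (b + z·y)·y = (18.98 + 0.8×4.99)×4.99 = 114.6 ft²
P = b + 2y√(1+z²) = 18.98 + 2×4.99×√(1+0.8²) = 31.76 ft
R = A/P = 114.6/31.76 = 3.609 ft
Q = (1.486/n)·A·R^(2/3)·S^(1/2) = (1.486/0.012) × 114.6 × 3.609^(2/3) × 0.0057^(1/2) = 2522 ft³/s

2520 ft³/s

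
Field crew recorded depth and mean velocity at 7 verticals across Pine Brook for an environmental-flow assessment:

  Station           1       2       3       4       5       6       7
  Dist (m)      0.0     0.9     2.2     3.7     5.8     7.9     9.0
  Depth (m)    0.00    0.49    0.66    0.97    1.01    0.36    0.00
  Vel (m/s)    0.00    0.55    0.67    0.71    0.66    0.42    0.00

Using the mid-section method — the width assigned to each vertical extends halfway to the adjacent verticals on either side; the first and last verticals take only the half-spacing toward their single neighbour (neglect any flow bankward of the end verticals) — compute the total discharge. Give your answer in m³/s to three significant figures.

3.80 m³/s

w_2 = (2.2 − 0.0)/2 = 1.1 m; q_2 = 0.55 × 0.49 × 1.1 = 0.2965 m³/s
w_3 = (3.7 − 0.9)/2 = 1.4 m; q_3 = 0.67 × 0.66 × 1.4 = 0.6191 m³/s
w_4 = (5.8 − 2.2)/2 = 1.8 m; q_4 = 0.71 × 0.97 × 1.8 = 1.240 m³/s
w_5 = (7.9 − 3.7)/2 = 2.1 m; q_5 = 0.66 × 1.01 × 2.1 = 1.400 m³/s
w_6 = (9.0 − 5.8)/2 = 1.6 m; q_6 = 0.42 × 0.36 × 1.6 = 0.2419 m³/s
Stations 1, 7 contribute zero (depth or velocity is 0).
Q = Σ qᵢ = 3.797 m³/s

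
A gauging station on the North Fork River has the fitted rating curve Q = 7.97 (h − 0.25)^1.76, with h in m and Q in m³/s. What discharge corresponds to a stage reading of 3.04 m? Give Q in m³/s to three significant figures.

Q = 7.97 × (3.04 − 0.25)^1.76 = 7.97 × 2.79^1.76 = 48.50 m³/s

48.5 m³/s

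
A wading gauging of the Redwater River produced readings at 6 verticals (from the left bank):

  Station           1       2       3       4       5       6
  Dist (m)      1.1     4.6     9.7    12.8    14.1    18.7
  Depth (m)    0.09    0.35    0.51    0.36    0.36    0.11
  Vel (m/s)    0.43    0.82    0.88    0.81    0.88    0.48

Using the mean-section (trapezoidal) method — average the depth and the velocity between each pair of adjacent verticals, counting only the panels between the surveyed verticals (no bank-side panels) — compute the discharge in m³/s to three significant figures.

Panel 1-2: Δb = 3.5 m, d̄ = (0.09+0.35)/2 = 0.22, v̄ = (0.43+0.82)/2 = 0.625 → q = 3.5×0.22×0.625 = 0.4813 m³/s
Panel 2-3: Δb = 5.1 m, d̄ = (0.35+0.51)/2 = 0.43, v̄ = (0.82+0.88)/2 = 0.85 → q = 5.1×0.43×0.85 = 1.864 m³/s
Panel 3-4: Δb = 3.1 m, d̄ = (0.51+0.36)/2 = 0.435, v̄ = (0.88+0.81)/2 = 0.845 → q = 3.1×0.435×0.845 = 1.139 m³/s
Panel 4-5: Δb = 1.3 m, d̄ = (0.36+0.36)/2 = 0.36, v̄ = (0.81+0.88)/2 = 0.845 → q = 1.3×0.36×0.845 = 0.3955 m³/s
Panel 5-6: Δb = 4.6 m, d̄ = (0.36+0.11)/2 = 0.235, v̄ = (0.88+0.48)/2 = 0.68 → q = 4.6×0.235×0.68 = 0.7351 m³/s
Q = Σ q = 4.615 m³/s

4.62 m³/s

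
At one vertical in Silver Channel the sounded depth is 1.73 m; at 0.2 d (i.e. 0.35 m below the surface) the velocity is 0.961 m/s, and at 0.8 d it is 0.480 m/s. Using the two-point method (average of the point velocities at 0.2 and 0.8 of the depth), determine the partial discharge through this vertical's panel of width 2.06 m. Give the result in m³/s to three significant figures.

2.57 m³/s

v̄ = (0.961 + 0.480) / 2 = 0.7205 m/s
q = v̄ × d × w = 0.7205 × 1.73 × 2.06 = 2.568 m³/s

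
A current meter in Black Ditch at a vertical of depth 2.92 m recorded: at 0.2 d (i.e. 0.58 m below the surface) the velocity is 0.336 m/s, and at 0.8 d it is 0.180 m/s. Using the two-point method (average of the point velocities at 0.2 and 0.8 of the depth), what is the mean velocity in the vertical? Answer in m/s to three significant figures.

0.258 m/s

v̄ = (0.336 + 0.180) / 2 = 0.2580 m/s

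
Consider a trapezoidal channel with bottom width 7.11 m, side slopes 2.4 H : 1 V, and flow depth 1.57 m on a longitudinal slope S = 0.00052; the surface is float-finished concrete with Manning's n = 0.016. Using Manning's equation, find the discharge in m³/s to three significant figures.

A = (b + z·y)·y = (7.11 + 2.4×1.57)×1.57 = 17.08 m²
P = b + 2y√(1+z²) = 7.11 + 2×1.57×√(1+2.4²) = 15.27 m
R = A/P = 17.08/15.27 = 1.118 m
Q = (1/n)·A·R^(2/3)·S^(1/2) = (1/0.016) × 17.08 × 1.118^(2/3) × 0.00052^(1/2) = 26.22 m³/s

26.2 m³/s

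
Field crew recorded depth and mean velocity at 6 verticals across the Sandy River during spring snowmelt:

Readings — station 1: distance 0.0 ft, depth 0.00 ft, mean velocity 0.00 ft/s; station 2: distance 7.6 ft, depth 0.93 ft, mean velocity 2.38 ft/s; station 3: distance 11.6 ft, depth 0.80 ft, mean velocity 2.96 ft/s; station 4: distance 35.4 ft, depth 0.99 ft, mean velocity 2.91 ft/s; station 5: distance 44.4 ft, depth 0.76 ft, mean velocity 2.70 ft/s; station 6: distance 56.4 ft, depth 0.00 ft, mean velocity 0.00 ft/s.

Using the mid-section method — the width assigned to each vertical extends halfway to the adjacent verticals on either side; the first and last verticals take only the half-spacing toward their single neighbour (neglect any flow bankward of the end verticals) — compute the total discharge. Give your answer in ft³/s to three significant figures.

w_2 = (11.6 − 0.0)/2 = 5.8 ft; q_2 = 2.38 × 0.93 × 5.8 = 12.84 ft³/s
w_3 = (35.4 − 7.6)/2 = 13.9 ft; q_3 = 2.96 × 0.80 × 13.9 = 32.92 ft³/s
w_4 = (44.4 − 11.6)/2 = 16.4 ft; q_4 = 2.91 × 0.99 × 16.4 = 47.25 ft³/s
w_5 = (56.4 − 35.4)/2 = 10.5 ft; q_5 = 2.70 × 0.76 × 10.5 = 21.55 ft³/s
Stations 1, 6 contribute zero (depth or velocity is 0).
Q = Σ qᵢ = 114.5 ft³/s

115 ft³/s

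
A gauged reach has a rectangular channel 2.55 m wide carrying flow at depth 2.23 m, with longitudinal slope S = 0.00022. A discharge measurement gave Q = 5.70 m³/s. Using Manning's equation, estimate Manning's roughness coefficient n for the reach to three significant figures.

0.0129

A = b·y = 2.55 × 2.23 = 5.687 m²
P = b + 2y = 2.55 + 2×2.23 = 7.010 m
R = A/P = 5.687/7.010 = 0.8112 m
n = (1/Q)·A·R^(2/3)·S^(1/2) = (1/5.70) × 5.687 × 0.8698 × 0.01483 = 0.01287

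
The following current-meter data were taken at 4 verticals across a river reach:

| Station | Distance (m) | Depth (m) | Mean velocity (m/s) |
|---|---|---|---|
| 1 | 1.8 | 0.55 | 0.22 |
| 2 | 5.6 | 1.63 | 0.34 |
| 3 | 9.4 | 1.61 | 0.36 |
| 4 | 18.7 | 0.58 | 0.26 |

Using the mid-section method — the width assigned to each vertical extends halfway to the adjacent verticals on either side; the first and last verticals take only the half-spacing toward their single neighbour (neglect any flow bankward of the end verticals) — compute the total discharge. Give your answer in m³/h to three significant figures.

w_1 = (5.6 − 1.8)/2 = 1.9 m; q_1 = 0.22 × 0.55 × 1.9 = 0.2299 m³/s
w_2 = (9.4 − 1.8)/2 = 3.8 m; q_2 = 0.34 × 1.63 × 3.8 = 2.106 m³/s
w_3 = (18.7 − 5.6)/2 = 6.55 m; q_3 = 0.36 × 1.61 × 6.55 = 3.796 m³/s
w_4 = (18.7 − 9.4)/2 = 4.65 m; q_4 = 0.26 × 0.58 × 4.65 = 0.7012 m³/s
Q = Σ qᵢ = 6.833 m³/s
= 6.833 × 3600 = 24600 m³/h

24600 m³/h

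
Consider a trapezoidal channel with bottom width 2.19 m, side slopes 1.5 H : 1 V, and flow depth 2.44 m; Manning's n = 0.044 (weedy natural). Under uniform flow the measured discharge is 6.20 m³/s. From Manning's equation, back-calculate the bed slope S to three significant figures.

0.000258

A = (b + z·y)·y = (2.19 + 1.5×2.44)×2.44 = 14.27 m²
P = b + 2y√(1+z²) = 2.19 + 2×2.44×√(1+1.5²) = 10.99 m
R = A/P = 14.27/10.99 = 1.299 m
S = (Q·n / (1·A·R^(2/3)))² = (6.20×0.044 / (1×14.27×1.191))² = 0.0002577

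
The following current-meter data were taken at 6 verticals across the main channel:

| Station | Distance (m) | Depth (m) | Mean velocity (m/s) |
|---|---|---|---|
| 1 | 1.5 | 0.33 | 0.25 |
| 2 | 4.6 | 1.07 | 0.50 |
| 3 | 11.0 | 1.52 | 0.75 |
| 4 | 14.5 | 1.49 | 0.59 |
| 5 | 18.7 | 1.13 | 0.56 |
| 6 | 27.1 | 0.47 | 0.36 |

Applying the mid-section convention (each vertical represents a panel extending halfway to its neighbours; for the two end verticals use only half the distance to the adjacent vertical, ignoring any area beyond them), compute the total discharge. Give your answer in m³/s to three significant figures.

16.4 m³/s

w_1 = (4.6 − 1.5)/2 = 1.55 m; q_1 = 0.25 × 0.33 × 1.55 = 0.1279 m³/s
w_2 = (11.0 − 1.5)/2 = 4.75 m; q_2 = 0.50 × 1.07 × 4.75 = 2.541 m³/s
w_3 = (14.5 − 4.6)/2 = 4.95 m; q_3 = 0.75 × 1.52 × 4.95 = 5.643 m³/s
w_4 = (18.7 − 11.0)/2 = 3.85 m; q_4 = 0.59 × 1.49 × 3.85 = 3.385 m³/s
w_5 = (27.1 − 14.5)/2 = 6.3 m; q_5 = 0.56 × 1.13 × 6.3 = 3.987 m³/s
w_6 = (27.1 − 18.7)/2 = 4.2 m; q_6 = 0.36 × 0.47 × 4.2 = 0.7106 m³/s
Q = Σ qᵢ = 16.39 m³/s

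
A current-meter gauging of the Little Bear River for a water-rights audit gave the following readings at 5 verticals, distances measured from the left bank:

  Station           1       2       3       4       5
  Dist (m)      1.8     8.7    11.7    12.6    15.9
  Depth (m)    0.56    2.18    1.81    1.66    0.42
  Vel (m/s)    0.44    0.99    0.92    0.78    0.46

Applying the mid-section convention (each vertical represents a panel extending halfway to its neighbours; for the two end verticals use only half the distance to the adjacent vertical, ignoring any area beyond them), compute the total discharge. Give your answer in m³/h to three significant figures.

64100 m³/h

w_1 = (8.7 − 1.8)/2 = 3.45 m; q_1 = 0.44 × 0.56 × 3.45 = 0.8501 m³/s
w_2 = (11.7 − 1.8)/2 = 4.95 m; q_2 = 0.99 × 2.18 × 4.95 = 10.68 m³/s
w_3 = (12.6 − 8.7)/2 = 1.95 m; q_3 = 0.92 × 1.81 × 1.95 = 3.247 m³/s
w_4 = (15.9 − 11.7)/2 = 2.1 m; q_4 = 0.78 × 1.66 × 2.1 = 2.719 m³/s
w_5 = (15.9 − 12.6)/2 = 1.65 m; q_5 = 0.46 × 0.42 × 1.65 = 0.3188 m³/s
Q = Σ qᵢ = 17.82 m³/s
= 17.82 × 3600 = 64150 m³/h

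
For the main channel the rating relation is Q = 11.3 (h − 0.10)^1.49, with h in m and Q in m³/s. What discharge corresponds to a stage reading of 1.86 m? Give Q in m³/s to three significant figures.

Q = 11.3 × (1.86 − 0.10)^1.49 = 11.3 × 1.76^1.49 = 26.24 m³/s

26.2 m³/s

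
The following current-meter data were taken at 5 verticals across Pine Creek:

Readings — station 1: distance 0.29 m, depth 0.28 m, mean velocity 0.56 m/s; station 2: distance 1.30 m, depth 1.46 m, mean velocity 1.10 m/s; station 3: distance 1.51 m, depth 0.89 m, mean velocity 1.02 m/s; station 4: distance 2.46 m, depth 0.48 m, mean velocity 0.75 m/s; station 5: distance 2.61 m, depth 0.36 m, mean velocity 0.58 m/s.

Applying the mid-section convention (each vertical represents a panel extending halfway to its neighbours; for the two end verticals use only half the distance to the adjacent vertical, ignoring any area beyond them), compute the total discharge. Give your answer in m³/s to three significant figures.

1.80 m³/s

w_1 = (1.30 − 0.29)/2 = 0.505 m; q_1 = 0.56 × 0.28 × 0.505 = 0.07918 m³/s
w_2 = (1.51 − 0.29)/2 = 0.61 m; q_2 = 1.10 × 1.46 × 0.61 = 0.9797 m³/s
w_3 = (2.46 − 1.30)/2 = 0.58 m; q_3 = 1.02 × 0.89 × 0.58 = 0.5265 m³/s
w_4 = (2.61 − 1.51)/2 = 0.55 m; q_4 = 0.75 × 0.48 × 0.55 = 0.1980 m³/s
w_5 = (2.61 − 2.46)/2 = 0.075 m; q_5 = 0.58 × 0.36 × 0.075 = 0.01566 m³/s
Q = Σ qᵢ = 1.799 m³/s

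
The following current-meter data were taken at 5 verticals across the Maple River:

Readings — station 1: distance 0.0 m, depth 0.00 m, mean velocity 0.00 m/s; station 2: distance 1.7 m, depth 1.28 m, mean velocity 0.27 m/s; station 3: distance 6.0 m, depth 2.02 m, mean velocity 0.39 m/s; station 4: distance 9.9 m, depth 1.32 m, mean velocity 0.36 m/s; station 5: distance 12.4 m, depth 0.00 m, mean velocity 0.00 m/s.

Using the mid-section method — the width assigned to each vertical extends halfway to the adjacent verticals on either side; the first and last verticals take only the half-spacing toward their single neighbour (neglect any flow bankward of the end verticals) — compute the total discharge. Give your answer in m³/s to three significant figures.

w_2 = (6.0 − 0.0)/2 = 3 m; q_2 = 0.27 × 1.28 × 3 = 1.037 m³/s
w_3 = (9.9 − 1.7)/2 = 4.1 m; q_3 = 0.39 × 2.02 × 4.1 = 3.230 m³/s
w_4 = (12.4 − 6.0)/2 = 3.2 m; q_4 = 0.36 × 1.32 × 3.2 = 1.521 m³/s
Stations 1, 5 contribute zero (depth or velocity is 0).
Q = Σ qᵢ = 5.787 m³/s

5.79 m³/s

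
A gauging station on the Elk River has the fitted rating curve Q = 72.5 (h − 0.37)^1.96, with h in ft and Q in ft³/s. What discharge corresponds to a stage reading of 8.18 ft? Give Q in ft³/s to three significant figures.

4070 ft³/s

Q = 72.5 × (8.18 − 0.37)^1.96 = 72.5 × 7.81^1.96 = 4073 ft³/s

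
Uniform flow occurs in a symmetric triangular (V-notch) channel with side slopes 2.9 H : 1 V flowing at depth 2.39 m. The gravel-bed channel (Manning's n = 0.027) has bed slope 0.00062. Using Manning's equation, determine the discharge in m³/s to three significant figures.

16.6 m³/s

A = z·y² = 2.9×2.39² = 16.57 m²
P = 2y√(1+z²) = 2×2.39×√(1+2.9²) = 14.66 m
R = A/P = 16.57/14.66 = 1.130 m
Q = (1/n)·A·R^(2/3)·S^(1/2) = (1/0.027) × 16.57 × 1.130^(2/3) × 0.00062^(1/2) = 16.57 m³/s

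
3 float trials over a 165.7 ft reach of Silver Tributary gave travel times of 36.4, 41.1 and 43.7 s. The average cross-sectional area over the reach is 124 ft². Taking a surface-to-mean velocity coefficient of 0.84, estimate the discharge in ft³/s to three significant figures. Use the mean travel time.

427 ft³/s

t̄ = (36.4 + 41.1 + 43.7) / 3 = 40.4 s
v_surface = L / t̄ = 165.7 / 40.4 = 4.101 ft/s
v_mean = 0.84 × 4.101 = 3.445 ft/s
Q = A × v_mean = 124 × 3.445 = 427.2 ft³/s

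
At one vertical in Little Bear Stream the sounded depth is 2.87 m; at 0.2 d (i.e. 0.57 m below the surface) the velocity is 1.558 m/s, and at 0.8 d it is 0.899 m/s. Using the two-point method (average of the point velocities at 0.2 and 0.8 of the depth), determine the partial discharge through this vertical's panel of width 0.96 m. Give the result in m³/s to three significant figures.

3.38 m³/s

v̄ = (1.558 + 0.899) / 2 = 1.229 m/s
q = v̄ × d × w = 1.229 × 2.87 × 0.96 = 3.385 m³/s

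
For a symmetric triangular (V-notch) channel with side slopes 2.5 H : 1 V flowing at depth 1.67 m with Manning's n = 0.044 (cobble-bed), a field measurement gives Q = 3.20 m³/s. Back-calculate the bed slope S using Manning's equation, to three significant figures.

A = z·y² = 2.5×1.67² = 6.972 m²
P = 2y√(1+z²) = 2×1.67×√(1+2.5²) = 8.993 m
R = A/P = 6.972/8.993 = 0.7753 m
S = (Q·n / (1·A·R^(2/3)))² = (3.20×0.044 / (1×6.972×0.8439))² = 0.0005726

0.000573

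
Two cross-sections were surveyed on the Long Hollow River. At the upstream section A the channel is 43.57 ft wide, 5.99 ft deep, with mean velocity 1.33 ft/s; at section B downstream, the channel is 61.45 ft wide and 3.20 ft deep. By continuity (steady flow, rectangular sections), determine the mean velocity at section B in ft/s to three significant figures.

1.77 ft/s

Q = A₁V₁ = (43.57×5.99) × 1.33 = 347.1 ft³/s
A₂ = 61.45 × 3.20 = 196.6 ft²
V₂ = Q/A₂ = 347.1/196.6 = 1.765 ft/s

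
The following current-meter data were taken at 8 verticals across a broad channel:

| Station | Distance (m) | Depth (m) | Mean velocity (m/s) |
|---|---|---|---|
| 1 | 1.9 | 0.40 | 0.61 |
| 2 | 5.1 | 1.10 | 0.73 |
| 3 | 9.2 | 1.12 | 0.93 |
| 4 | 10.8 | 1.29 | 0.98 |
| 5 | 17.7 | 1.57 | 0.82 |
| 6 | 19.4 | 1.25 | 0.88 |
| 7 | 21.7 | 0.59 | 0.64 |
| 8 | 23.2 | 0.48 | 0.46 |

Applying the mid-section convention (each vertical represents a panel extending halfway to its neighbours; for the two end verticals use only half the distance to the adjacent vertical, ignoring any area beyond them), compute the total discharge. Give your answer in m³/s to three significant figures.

20.3 m³/s

w_1 = (5.1 − 1.9)/2 = 1.6 m; q_1 = 0.61 × 0.40 × 1.6 = 0.3904 m³/s
w_2 = (9.2 − 1.9)/2 = 3.65 m; q_2 = 0.73 × 1.10 × 3.65 = 2.931 m³/s
w_3 = (10.8 − 5.1)/2 = 2.85 m; q_3 = 0.93 × 1.12 × 2.85 = 2.969 m³/s
w_4 = (17.7 − 9.2)/2 = 4.25 m; q_4 = 0.98 × 1.29 × 4.25 = 5.373 m³/s
w_5 = (19.4 − 10.8)/2 = 4.3 m; q_5 = 0.82 × 1.57 × 4.3 = 5.536 m³/s
w_6 = (21.7 − 17.7)/2 = 2 m; q_6 = 0.88 × 1.25 × 2 = 2.200 m³/s
w_7 = (23.2 − 19.4)/2 = 1.9 m; q_7 = 0.64 × 0.59 × 1.9 = 0.7174 m³/s
w_8 = (23.2 − 21.7)/2 = 0.75 m; q_8 = 0.46 × 0.48 × 0.75 = 0.1656 m³/s
Q = Σ qᵢ = 20.28 m³/s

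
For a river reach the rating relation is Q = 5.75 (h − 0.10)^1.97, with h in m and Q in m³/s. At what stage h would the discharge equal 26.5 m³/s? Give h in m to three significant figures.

2.27 m

h − h₀ = (Q/C)^(1/b) = (26.5/5.75)^(1/1.97) = 2.172 m
h = 0.10 + 2.172 = 2.272 m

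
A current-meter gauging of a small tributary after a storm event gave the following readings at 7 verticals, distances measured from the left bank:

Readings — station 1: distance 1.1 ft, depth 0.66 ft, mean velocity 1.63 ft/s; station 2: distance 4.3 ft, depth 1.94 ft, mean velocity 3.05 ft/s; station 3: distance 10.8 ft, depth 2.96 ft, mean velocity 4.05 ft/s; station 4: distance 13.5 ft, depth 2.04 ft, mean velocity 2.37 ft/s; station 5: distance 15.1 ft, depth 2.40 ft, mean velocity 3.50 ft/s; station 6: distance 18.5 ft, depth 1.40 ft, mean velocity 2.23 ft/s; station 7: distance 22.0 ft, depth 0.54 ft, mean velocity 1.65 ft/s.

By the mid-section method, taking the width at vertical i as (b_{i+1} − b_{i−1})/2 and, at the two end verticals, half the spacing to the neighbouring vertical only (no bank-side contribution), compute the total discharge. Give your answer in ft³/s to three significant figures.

w_1 = (4.3 − 1.1)/2 = 1.6 ft; q_1 = 1.63 × 0.66 × 1.6 = 1.721 ft³/s
w_2 = (10.8 − 1.1)/2 = 4.85 ft; q_2 = 3.05 × 1.94 × 4.85 = 28.70 ft³/s
w_3 = (13.5 − 4.3)/2 = 4.6 ft; q_3 = 4.05 × 2.96 × 4.6 = 55.14 ft³/s
w_4 = (15.1 − 10.8)/2 = 2.15 ft; q_4 = 2.37 × 2.04 × 2.15 = 10.39 ft³/s
w_5 = (18.5 − 13.5)/2 = 2.5 ft; q_5 = 3.50 × 2.40 × 2.5 = 21.00 ft³/s
w_6 = (22.0 − 15.1)/2 = 3.45 ft; q_6 = 2.23 × 1.40 × 3.45 = 10.77 ft³/s
w_7 = (22.0 − 18.5)/2 = 1.75 ft; q_7 = 1.65 × 0.54 × 1.75 = 1.559 ft³/s
Q = Σ qᵢ = 129.3 ft³/s

129 ft³/s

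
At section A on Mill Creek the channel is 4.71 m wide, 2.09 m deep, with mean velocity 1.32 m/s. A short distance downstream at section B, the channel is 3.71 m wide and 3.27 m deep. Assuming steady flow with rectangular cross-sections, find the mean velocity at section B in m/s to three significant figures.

1.07 m/s

Q = A₁V₁ = (4.71×2.09) × 1.32 = 12.99 m³/s
A₂ = 3.71 × 3.27 = 12.13 m²
V₂ = Q/A₂ = 12.99/12.13 = 1.071 m/s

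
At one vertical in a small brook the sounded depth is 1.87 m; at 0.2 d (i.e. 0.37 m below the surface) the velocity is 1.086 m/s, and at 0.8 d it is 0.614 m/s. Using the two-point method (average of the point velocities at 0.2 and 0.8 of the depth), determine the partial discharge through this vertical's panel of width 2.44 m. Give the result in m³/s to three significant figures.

v̄ = (1.086 + 0.614) / 2 = 0.8500 m/s
q = v̄ × d × w = 0.8500 × 1.87 × 2.44 = 3.878 m³/s

3.88 m³/s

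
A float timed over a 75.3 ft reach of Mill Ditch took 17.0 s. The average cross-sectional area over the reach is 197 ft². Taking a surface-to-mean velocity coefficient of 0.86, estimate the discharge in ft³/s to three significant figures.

v_surface = L / t̄ = 75.3 / 17 = 4.429 ft/s
v_mean = 0.86 × 4.429 = 3.809 ft/s
Q = A × v_mean = 197 × 3.809 = 750.4 ft³/s

750 ft³/s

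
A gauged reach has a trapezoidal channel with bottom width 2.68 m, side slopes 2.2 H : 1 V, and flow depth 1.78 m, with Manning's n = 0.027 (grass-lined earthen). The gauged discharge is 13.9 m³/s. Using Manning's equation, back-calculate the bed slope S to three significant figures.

0.000969

A = (b + z·y)·y = (2.68 + 2.2×1.78)×1.78 = 11.74 m²
P = b + 2y√(1+z²) = 2.68 + 2×1.78×√(1+2.2²) = 11.28 m
R = A/P = 11.74/11.28 = 1.041 m
S = (Q·n / (1·A·R^(2/3)))² = (13.9×0.027 / (1×11.74×1.027))² = 0.0009690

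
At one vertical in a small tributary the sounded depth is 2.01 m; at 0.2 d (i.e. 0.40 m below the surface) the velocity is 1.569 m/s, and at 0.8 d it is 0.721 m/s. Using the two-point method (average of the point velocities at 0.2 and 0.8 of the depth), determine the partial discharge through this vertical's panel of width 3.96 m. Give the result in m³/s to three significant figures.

9.11 m³/s

v̄ = (1.569 + 0.721) / 2 = 1.145 m/s
q = v̄ × d × w = 1.145 × 2.01 × 3.96 = 9.114 m³/s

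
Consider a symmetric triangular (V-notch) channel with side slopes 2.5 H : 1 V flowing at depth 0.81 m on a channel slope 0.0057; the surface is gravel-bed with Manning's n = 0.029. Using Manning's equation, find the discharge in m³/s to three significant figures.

A = z·y² = 2.5×0.81² = 1.640 m²
P = 2y√(1+z²) = 2×0.81×√(1+2.5²) = 4.362 m
R = A/P = 1.640/4.362 = 0.3760 m
Q = (1/n)·A·R^(2/3)·S^(1/2) = (1/0.029) × 1.640 × 0.3760^(2/3) × 0.0057^(1/2) = 2.225 m³/s

2.22 m³/s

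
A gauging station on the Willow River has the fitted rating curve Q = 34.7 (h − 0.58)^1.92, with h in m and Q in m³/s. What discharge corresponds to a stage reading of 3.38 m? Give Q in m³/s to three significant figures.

Q = 34.7 × (3.38 − 0.58)^1.92 = 34.7 × 2.8^1.92 = 250.5 m³/s

251 m³/s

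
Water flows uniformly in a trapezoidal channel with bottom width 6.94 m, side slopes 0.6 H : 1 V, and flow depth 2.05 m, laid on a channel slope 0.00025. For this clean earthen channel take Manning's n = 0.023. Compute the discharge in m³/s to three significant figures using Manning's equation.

A = (b + z·y)·y = (6.94 + 0.6×2.05)×2.05 = 16.75 m²
P = b + 2y√(1+z²) = 6.94 + 2×2.05×√(1+0.6²) = 11.72 m
R = A/P = 16.75/11.72 = 1.429 m
Q = (1/n)·A·R^(2/3)·S^(1/2) = (1/0.023) × 16.75 × 1.429^(2/3) × 0.00025^(1/2) = 14.61 m³/s

14.6 m³/s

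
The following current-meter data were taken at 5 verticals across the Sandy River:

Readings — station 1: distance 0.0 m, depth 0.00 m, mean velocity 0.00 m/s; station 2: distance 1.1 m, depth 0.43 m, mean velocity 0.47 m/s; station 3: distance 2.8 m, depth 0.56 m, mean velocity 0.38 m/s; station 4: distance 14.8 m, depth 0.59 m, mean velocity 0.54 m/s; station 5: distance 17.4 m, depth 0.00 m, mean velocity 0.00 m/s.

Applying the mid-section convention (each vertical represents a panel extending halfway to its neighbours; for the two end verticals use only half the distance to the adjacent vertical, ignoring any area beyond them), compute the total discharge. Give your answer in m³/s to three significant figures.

w_2 = (2.8 − 0.0)/2 = 1.4 m; q_2 = 0.47 × 0.43 × 1.4 = 0.2829 m³/s
w_3 = (14.8 − 1.1)/2 = 6.85 m; q_3 = 0.38 × 0.56 × 6.85 = 1.458 m³/s
w_4 = (17.4 − 2.8)/2 = 7.3 m; q_4 = 0.54 × 0.59 × 7.3 = 2.326 m³/s
Stations 1, 5 contribute zero (depth or velocity is 0).
Q = Σ qᵢ = 4.066 m³/s

4.07 m³/s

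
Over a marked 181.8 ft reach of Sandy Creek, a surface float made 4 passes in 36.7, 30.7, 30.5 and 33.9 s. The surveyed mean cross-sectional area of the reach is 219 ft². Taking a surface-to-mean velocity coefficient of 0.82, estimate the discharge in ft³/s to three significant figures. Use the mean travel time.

991 ft³/s

t̄ = (36.7 + 30.7 + 30.5 + 33.9) / 4 = 32.95 s
v_surface = L / t̄ = 181.8 / 32.95 = 5.517 ft/s
v_mean = 0.82 × 5.517 = 4.524 ft/s
Q = A × v_mean = 219 × 4.524 = 990.8 ft³/s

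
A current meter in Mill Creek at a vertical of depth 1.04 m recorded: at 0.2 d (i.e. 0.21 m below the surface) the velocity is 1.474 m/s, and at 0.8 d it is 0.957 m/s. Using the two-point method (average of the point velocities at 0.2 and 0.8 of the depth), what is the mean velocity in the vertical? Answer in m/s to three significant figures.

1.22 m/s

v̄ = (1.474 + 0.957) / 2 = 1.216 m/s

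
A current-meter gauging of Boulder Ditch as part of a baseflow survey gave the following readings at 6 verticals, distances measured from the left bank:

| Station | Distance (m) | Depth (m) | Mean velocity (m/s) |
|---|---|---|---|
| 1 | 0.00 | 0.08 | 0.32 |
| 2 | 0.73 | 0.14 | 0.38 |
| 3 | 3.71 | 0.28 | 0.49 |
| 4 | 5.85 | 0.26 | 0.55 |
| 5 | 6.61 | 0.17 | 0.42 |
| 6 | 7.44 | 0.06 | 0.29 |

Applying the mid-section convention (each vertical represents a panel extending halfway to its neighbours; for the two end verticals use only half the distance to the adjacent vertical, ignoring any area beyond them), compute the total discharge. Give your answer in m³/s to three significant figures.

0.731 m³/s

w_1 = (0.73 − 0.00)/2 = 0.365 m; q_1 = 0.32 × 0.08 × 0.365 = 0.009344 m³/s
w_2 = (3.71 − 0.00)/2 = 1.855 m; q_2 = 0.38 × 0.14 × 1.855 = 0.09869 m³/s
w_3 = (5.85 − 0.73)/2 = 2.56 m; q_3 = 0.49 × 0.28 × 2.56 = 0.3512 m³/s
w_4 = (6.61 − 3.71)/2 = 1.45 m; q_4 = 0.55 × 0.26 × 1.45 = 0.2074 m³/s
w_5 = (7.44 − 5.85)/2 = 0.795 m; q_5 = 0.42 × 0.17 × 0.795 = 0.05676 m³/s
w_6 = (7.44 − 6.61)/2 = 0.415 m; q_6 = 0.29 × 0.06 × 0.415 = 0.007221 m³/s
Q = Σ qᵢ = 0.7306 m³/s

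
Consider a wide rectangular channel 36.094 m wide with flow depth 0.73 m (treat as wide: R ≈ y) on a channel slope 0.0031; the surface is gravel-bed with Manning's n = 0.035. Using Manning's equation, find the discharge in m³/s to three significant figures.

34.0 m³/s

A = b·y = 36.094 × 0.73 = 26.35 m²
Wide channel: R ≈ y = 0.73 m
Q = (1/n)·A·R^(2/3)·S^(1/2) = (1/0.035) × 26.35 × 0.7300^(2/3) × 0.0031^(1/2) = 33.98 m³/s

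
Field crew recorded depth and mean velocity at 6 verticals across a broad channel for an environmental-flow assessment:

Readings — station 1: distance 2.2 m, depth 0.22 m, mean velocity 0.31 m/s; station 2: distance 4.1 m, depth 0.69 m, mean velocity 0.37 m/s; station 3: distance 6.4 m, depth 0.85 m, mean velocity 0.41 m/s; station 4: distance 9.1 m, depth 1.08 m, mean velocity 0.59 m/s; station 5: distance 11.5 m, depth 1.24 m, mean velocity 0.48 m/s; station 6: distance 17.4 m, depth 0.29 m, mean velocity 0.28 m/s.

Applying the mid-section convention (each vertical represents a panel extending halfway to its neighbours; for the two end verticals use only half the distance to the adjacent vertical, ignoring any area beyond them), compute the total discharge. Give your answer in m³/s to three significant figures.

5.81 m³/s

w_1 = (4.1 − 2.2)/2 = 0.95 m; q_1 = 0.31 × 0.22 × 0.95 = 0.06479 m³/s
w_2 = (6.4 − 2.2)/2 = 2.1 m; q_2 = 0.37 × 0.69 × 2.1 = 0.5361 m³/s
w_3 = (9.1 − 4.1)/2 = 2.5 m; q_3 = 0.41 × 0.85 × 2.5 = 0.8713 m³/s
w_4 = (11.5 − 6.4)/2 = 2.55 m; q_4 = 0.59 × 1.08 × 2.55 = 1.625 m³/s
w_5 = (17.4 − 9.1)/2 = 4.15 m; q_5 = 0.48 × 1.24 × 4.15 = 2.470 m³/s
w_6 = (17.4 − 11.5)/2 = 2.95 m; q_6 = 0.28 × 0.29 × 2.95 = 0.2395 m³/s
Q = Σ qᵢ = 5.807 m³/s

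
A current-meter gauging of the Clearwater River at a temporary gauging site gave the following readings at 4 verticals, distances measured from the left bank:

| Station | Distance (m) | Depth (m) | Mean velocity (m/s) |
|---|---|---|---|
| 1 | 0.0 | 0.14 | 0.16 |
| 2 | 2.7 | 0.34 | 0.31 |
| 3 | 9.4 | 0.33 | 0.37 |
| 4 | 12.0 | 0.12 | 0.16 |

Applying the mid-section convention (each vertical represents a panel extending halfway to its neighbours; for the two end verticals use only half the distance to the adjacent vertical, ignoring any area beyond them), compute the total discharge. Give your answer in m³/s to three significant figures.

1.12 m³/s

w_1 = (2.7 − 0.0)/2 = 1.35 m; q_1 = 0.16 × 0.14 × 1.35 = 0.03024 m³/s
w_2 = (9.4 − 0.0)/2 = 4.7 m; q_2 = 0.31 × 0.34 × 4.7 = 0.4954 m³/s
w_3 = (12.0 − 2.7)/2 = 4.65 m; q_3 = 0.37 × 0.33 × 4.65 = 0.5678 m³/s
w_4 = (12.0 − 9.4)/2 = 1.3 m; q_4 = 0.16 × 0.12 × 1.3 = 0.02496 m³/s
Q = Σ qᵢ = 1.118 m³/s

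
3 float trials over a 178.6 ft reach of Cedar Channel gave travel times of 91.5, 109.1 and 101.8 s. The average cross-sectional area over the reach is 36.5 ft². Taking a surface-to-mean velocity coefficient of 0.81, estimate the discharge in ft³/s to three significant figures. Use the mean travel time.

52.4 ft³/s

t̄ = (91.5 + 109.1 + 101.8) / 3 = 100.8 s
v_surface = L / t̄ = 178.6 / 100.8 = 1.772 ft/s
v_mean = 0.81 × 1.772 = 1.435 ft/s
Q = A × v_mean = 36.5 × 1.435 = 52.38 ft³/s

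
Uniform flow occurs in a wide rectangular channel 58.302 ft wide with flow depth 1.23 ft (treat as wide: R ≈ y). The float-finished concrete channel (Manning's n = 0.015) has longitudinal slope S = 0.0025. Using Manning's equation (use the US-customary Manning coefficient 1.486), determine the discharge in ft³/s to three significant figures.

408 ft³/s

A = b·y = 58.302 × 1.23 = 71.71 ft²
Wide channel: R ≈ y = 1.23 ft
Q = (1.486/n)·A·R^(2/3)·S^(1/2) = (1.486/0.015) × 71.71 × 1.230^(2/3) × 0.0025^(1/2) = 407.8 ft³/s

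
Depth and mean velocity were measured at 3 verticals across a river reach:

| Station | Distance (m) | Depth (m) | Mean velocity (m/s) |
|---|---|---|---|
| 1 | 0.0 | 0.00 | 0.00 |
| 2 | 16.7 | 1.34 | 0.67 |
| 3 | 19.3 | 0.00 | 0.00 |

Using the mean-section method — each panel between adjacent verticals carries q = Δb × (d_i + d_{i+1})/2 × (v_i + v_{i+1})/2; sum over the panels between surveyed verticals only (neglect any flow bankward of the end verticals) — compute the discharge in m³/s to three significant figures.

Panel 1-2: Δb = 16.7 m, d̄ = (0.00+1.34)/2 = 0.67, v̄ = (0.00+0.67)/2 = 0.335 → q = 16.7×0.67×0.335 = 3.748 m³/s
Panel 2-3: Δb = 2.6 m, d̄ = (1.34+0.00)/2 = 0.67, v̄ = (0.67+0.00)/2 = 0.335 → q = 2.6×0.67×0.335 = 0.5836 m³/s
Q = Σ q = 4.332 m³/s

4.33 m³/s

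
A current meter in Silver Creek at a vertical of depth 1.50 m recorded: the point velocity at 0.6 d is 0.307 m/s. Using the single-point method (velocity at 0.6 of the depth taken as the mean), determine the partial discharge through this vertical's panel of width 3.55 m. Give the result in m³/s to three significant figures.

v̄ = v₀.₆ = 0.307 m/s
q = v̄ × d × w = 0.3070 × 1.50 × 3.55 = 1.635 m³/s

1.63 m³/s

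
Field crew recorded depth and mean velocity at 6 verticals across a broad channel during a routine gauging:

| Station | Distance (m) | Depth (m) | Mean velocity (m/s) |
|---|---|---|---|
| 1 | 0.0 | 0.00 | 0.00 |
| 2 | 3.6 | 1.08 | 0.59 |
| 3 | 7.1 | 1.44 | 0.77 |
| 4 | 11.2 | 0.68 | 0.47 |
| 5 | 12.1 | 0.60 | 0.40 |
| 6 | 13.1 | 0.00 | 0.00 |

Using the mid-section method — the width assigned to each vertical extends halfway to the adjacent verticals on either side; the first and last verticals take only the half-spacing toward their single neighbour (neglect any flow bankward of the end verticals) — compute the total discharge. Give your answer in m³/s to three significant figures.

7.50 m³/s

w_2 = (7.1 − 0.0)/2 = 3.55 m; q_2 = 0.59 × 1.08 × 3.55 = 2.262 m³/s
w_3 = (11.2 − 3.6)/2 = 3.8 m; q_3 = 0.77 × 1.44 × 3.8 = 4.213 m³/s
w_4 = (12.1 − 7.1)/2 = 2.5 m; q_4 = 0.47 × 0.68 × 2.5 = 0.7990 m³/s
w_5 = (13.1 − 11.2)/2 = 0.95 m; q_5 = 0.40 × 0.60 × 0.95 = 0.2280 m³/s
Stations 1, 6 contribute zero (depth or velocity is 0).
Q = Σ qᵢ = 7.503 m³/s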